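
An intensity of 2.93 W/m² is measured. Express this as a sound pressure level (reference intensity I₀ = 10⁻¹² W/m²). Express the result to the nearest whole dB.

L = 10·log₁₀(I/I₀) = 10·log₁₀(2.93/10⁻¹²) = 10·log₁₀(2.93×10^12).
L = 10·(0.4669 + 12) = 124.67 dB.

125 dB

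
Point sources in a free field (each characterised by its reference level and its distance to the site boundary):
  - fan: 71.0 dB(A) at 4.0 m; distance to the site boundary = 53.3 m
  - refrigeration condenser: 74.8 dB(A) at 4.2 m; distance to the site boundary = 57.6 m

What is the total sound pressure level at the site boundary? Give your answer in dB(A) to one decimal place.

53.6 dB(A)

Propagate each source to the receiver with L = L_ref − 20·log₁₀(r/r_ref), then add intensities.
fan: 71.0 − 20·log₁₀(53.3/4.0) = 71.0 − 22.49 = 48.51 dB(A).
refrigeration condenser: 74.8 − 20·log₁₀(57.6/4.2) = 74.8 − 22.74 = 52.06 dB(A).
Σ 10^(L/10) = 2.315e+05 → L_total = 10·log₁₀(2.315e+05) = 53.64 dB(A).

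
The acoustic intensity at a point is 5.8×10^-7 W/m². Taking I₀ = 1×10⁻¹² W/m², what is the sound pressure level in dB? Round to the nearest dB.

Dividing by I₀ shifts the exponent by 12: I/I₀ = 5.8×10^5.
L = 10·(0.7634 + 5) = 57.63 dB.

58 dB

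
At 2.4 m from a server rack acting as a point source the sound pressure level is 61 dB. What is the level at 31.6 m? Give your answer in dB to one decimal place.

38.6 dB

For a point source, L₂ = L₁ − 20·log₁₀(r₂/r₁).
L₂ = 61 − 20·log₁₀(31.6/2.4) = 61 − 22.390 = 38.61 dB.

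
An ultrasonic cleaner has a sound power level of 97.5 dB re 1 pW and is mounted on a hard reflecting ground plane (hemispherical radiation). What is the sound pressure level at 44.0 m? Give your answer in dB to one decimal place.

The power spreads over a hemisphere of area 2π·r², so L_p = L_w − 10·log₁₀(2π·r²).
2π·r² = 1.216e+04 m², 10·log₁₀ of that is 40.851 dB.
L_p = 97.5 − 40.851 = 56.65 dB.

56.6 dB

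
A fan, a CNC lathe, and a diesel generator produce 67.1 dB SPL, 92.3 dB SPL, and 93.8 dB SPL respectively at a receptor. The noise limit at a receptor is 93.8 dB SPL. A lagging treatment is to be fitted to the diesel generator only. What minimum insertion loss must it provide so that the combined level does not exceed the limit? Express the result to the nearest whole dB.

5 dB

The untreated sources together contribute 10^(67.1/10) + 10^(92.3/10) = 1.703e+09, i.e. 92.31 dB SPL.
The limit corresponds to 10^(93.8/10) = 2.399e+09; subtracting the fixed part leaves 6.955e+08 for the diesel generator, i.e. 88.42 dB SPL.
So the diesel generator must be reduced from 93.8 to 88.42 dB SPL: IL = 5.38 dB.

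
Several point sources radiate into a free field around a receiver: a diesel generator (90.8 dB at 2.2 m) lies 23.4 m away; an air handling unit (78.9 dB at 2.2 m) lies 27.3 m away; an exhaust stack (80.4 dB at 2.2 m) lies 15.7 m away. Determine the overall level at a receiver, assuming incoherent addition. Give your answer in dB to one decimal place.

71.2 dB

Propagate each source to the receiver with L = L_ref − 20·log₁₀(r/r_ref), then add intensities.
diesel generator: 90.8 − 20·log₁₀(23.4/2.2) = 90.8 − 20.54 = 70.26 dB.
air handling unit: 78.9 − 20·log₁₀(27.3/2.2) = 78.9 − 21.87 = 57.03 dB.
exhaust stack: 80.4 − 20·log₁₀(15.7/2.2) = 80.4 − 17.07 = 63.33 dB.
Σ 10^(L/10) = 1.328e+07 → L_total = 10·log₁₀(1.328e+07) = 71.23 dB.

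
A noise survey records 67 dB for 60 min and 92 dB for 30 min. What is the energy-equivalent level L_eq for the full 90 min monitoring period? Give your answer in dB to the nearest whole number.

87 dB

L_eq = 10·log₁₀[(1/T)·Σ tᵢ·10^(Lᵢ/10)] with T = 90 min.
Σ tᵢ·10^(Lᵢ/10) = 60·10^(67/10) + 30·10^(92/10) = 4.785e+10.
L_eq = 10·log₁₀(4.785e+10/90) = 87.26 dB.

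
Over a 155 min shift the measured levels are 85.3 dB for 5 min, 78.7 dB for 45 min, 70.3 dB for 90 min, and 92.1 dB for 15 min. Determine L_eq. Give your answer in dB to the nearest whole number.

83 dB

Weight each interval's intensity by its duration and average over T = 155 min:
Σ tᵢ·10^(Lᵢ/10) = 5·10^(85.3/10) + 45·10^(78.7/10) + 90·10^(70.3/10) + 15·10^(92.1/10) = 3.032e+10.
L_eq = 10·log₁₀(3.032e+10/155) = 82.91 dB.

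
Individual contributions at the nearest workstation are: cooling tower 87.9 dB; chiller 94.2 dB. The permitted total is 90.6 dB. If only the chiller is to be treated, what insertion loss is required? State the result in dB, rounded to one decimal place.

Fixed contribution from the other source: Σ 10^(L/10) = 10^(87.9/10) = 6.166e+08 (87.90 dB).
The limit corresponds to 10^(90.6/10) = 1.148e+09; subtracting the fixed part leaves 5.316e+08 for the chiller, i.e. 87.26 dB.
Required insertion loss = 94.2 − 87.26 = 6.94 dB.

6.9 dB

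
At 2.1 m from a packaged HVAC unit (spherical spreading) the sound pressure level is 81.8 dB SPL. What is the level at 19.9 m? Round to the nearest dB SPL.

For a point source, L₂ = L₁ − 20·log₁₀(r₂/r₁).
L₂ = 81.8 − 20·log₁₀(19.9/2.1) = 81.8 − 19.533 = 62.27 dB SPL.

62 dB SPL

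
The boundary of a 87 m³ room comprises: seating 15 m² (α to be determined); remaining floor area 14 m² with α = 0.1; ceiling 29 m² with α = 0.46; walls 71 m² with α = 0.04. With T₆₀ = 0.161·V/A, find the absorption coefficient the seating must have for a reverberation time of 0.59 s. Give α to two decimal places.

0.41

From T₆₀ = 0.161·V/A, the target T₆₀ = 0.59 s needs A = 0.161·87/0.59 = 23.74 m².
Absorption from the other surfaces = 14·0.1 + 29·0.46 + 71·0.04 = 17.58 m², so the seating must supply 6.16 m² over 15 m².
α = 6.16/15 = 0.411.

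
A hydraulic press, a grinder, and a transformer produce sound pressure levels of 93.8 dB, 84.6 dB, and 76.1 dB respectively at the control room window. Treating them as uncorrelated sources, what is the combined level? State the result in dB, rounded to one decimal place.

94.4 dB

For uncorrelated sources the intensities add, so convert each level to linear form, sum, and take 10·log₁₀ of the total.
Σ 10^(L/10) = 10^(93.8/10) + 10^(84.6/10) + 10^(76.1/10) = 2.728e+09.
L_total = 10·log₁₀(2.728e+09) = 94.36 dB.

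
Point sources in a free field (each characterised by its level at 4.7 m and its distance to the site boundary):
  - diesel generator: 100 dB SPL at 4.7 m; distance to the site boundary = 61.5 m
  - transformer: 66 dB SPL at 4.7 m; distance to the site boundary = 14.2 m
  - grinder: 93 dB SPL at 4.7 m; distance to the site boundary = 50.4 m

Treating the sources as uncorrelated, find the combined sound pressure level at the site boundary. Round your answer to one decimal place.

78.8 dB SPL

Apply inverse-square spreading to bring every level to the receiver, then sum 10^(L/10).
diesel generator: 100 − 20·log₁₀(61.5/4.7) = 100 − 22.34 = 77.66 dB SPL.
transformer: 66 − 20·log₁₀(14.2/4.7) = 66 − 9.60 = 56.40 dB SPL.
grinder: 93 − 20·log₁₀(50.4/4.7) = 93 − 20.61 = 72.39 dB SPL.
Σ 10^(L/10) = 7.619e+07 → L_total = 10·log₁₀(7.619e+07) = 78.82 dB SPL.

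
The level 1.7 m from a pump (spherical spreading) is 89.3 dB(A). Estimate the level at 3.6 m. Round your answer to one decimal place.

82.8 dB(A)

Spherical spreading from a point source gives a 20·log₁₀(r₂/r₁) drop.
L₂ = 89.3 − 20·log₁₀(3.6/1.7) = 89.3 − 6.517 = 82.78 dB(A).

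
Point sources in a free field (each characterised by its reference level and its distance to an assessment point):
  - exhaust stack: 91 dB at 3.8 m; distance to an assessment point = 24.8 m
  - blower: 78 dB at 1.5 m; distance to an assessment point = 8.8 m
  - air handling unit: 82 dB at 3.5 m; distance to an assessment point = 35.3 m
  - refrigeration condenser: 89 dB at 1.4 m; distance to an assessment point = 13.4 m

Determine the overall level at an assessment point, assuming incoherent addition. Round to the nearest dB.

76 dB

First find each source's level at the receiver (point-source: −20·log₁₀(r/r_ref)), then combine on an intensity basis.
exhaust stack: 91 − 20·log₁₀(24.8/3.8) = 91 − 16.29 = 74.71 dB.
blower: 78 − 20·log₁₀(8.8/1.5) = 78 − 15.37 = 62.63 dB.
air handling unit: 82 − 20·log₁₀(35.3/3.5) = 82 − 20.07 = 61.93 dB.
refrigeration condenser: 89 − 20·log₁₀(13.4/1.4) = 89 − 19.62 = 69.38 dB.
Σ 10^(L/10) = 4.162e+07 → L_total = 10·log₁₀(4.162e+07) = 76.19 dB.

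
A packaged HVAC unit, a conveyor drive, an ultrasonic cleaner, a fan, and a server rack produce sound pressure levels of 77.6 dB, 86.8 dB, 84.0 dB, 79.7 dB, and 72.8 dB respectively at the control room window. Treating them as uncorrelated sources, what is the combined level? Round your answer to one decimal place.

89.5 dB

Incoherent sources combine by intensity addition: L_total = 10·log₁₀(Σ 10^(L_i/10)).
Σ 10^(L/10) = 10^(77.6/10) + 10^(86.8/10) + 10^(84.0/10) + 10^(79.7/10) + 10^(72.8/10) = 8.997e+08.
L_total = 10·log₁₀(8.997e+08) = 89.54 dB.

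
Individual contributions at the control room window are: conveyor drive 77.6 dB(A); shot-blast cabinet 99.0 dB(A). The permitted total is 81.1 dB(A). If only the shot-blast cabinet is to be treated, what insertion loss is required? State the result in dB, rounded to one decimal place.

20.5 dB

Fixed contribution from the other source: Σ 10^(L/10) = 10^(77.6/10) = 5.754e+07 (77.60 dB(A)).
The limit corresponds to 10^(81.1/10) = 1.288e+08; subtracting the fixed part leaves 7.128e+07 for the shot-blast cabinet, i.e. 78.53 dB(A).
Required insertion loss = 99.0 − 78.53 = 20.47 dB.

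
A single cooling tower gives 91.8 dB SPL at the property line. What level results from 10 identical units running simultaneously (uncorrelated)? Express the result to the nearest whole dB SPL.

102 dB SPL

N identical incoherent sources raise the level by 10·log₁₀ N.
L_total = 91.8 + 10·log₁₀(10) = 91.8 + 10.000 = 101.80 dB SPL.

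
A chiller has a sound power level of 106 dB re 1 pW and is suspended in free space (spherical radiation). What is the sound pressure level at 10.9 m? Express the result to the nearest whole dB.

The power spreads over a sphere of area 4π·r², so L_p = L_w − 10·log₁₀(4π·r²).
4π·r² = 1493 m², 10·log₁₀ of that is 31.741 dB.
L_p = 106 − 31.741 = 74.26 dB.

74 dB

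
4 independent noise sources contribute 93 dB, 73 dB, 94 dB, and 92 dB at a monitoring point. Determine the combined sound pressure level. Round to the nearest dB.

98 dB

Incoherent sources combine by intensity addition: L_total = 10·log₁₀(Σ 10^(L_i/10)).
Σ 10^(L/10) = 10^(93/10) + 10^(73/10) + 10^(94/10) + 10^(92/10) = 6.112e+09.
L_total = 10·log₁₀(6.112e+09) = 97.86 dB.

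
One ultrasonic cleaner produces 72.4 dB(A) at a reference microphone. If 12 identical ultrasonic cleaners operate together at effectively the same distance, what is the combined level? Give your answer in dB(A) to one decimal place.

83.2 dB(A)

L_total = L₁ + 10·log₁₀ N for N identical incoherent sources.
L_total = 72.4 + 10·log₁₀(12) = 72.4 + 10.792 = 83.19 dB(A).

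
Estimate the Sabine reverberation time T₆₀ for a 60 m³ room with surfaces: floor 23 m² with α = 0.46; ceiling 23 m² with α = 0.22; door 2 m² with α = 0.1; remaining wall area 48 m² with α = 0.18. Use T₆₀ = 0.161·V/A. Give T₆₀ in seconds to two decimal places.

0.39 s

Summing Sᵢαᵢ: 23·0.46 + 23·0.22 + 2·0.1 + 48·0.18 = 24.48 m².
T₆₀ = 0.161 × 60 / 24.48 = 0.395 s.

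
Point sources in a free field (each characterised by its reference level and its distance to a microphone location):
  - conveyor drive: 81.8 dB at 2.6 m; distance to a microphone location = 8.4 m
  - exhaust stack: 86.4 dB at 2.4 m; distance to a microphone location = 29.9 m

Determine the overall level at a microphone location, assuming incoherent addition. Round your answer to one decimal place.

Apply inverse-square spreading to bring every level to the receiver, then sum 10^(L/10).
conveyor drive: 81.8 − 20·log₁₀(8.4/2.6) = 81.8 − 10.19 = 71.61 dB.
exhaust stack: 86.4 − 20·log₁₀(29.9/2.4) = 86.4 − 21.91 = 64.49 dB.
Σ 10^(L/10) = 1.731e+07 → L_total = 10·log₁₀(1.731e+07) = 72.38 dB.

72.4 dB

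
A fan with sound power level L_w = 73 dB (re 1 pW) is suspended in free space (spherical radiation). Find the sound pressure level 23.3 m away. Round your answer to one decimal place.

The power spreads over a sphere of area 4π·r², so L_p = L_w − 10·log₁₀(4π·r²).
4π·r² = 6822 m², 10·log₁₀ of that is 38.339 dB.
L_p = 73 − 38.339 = 34.66 dB.

34.7 dB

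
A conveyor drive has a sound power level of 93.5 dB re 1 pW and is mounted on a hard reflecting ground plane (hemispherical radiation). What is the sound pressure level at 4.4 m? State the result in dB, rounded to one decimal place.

The power spreads over a hemisphere of area 2π·r², so L_p = L_w − 10·log₁₀(2π·r²).
2π·r² = 121.6 m², 10·log₁₀ of that is 20.851 dB.
L_p = 93.5 − 20.851 = 72.65 dB.

72.6 dB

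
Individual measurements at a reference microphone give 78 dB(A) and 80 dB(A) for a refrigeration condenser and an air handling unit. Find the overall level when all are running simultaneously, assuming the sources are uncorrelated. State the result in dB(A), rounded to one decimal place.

For uncorrelated sources the intensities add, so convert each level to linear form, sum, and take 10·log₁₀ of the total.
Σ 10^(L/10) = 10^(78/10) + 10^(80/10) = 1.631e+08.
L_total = 10·log₁₀(1.631e+08) = 82.12 dB(A).

82.1 dB(A)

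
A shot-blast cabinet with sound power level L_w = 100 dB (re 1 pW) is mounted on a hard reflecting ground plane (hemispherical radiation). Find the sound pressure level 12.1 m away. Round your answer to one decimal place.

70.4 dB

The power spreads over a hemisphere of area 2π·r², so L_p = L_w − 10·log₁₀(2π·r²).
2π·r² = 919.9 m², 10·log₁₀ of that is 29.638 dB.
L_p = 100 − 29.638 = 70.36 dB.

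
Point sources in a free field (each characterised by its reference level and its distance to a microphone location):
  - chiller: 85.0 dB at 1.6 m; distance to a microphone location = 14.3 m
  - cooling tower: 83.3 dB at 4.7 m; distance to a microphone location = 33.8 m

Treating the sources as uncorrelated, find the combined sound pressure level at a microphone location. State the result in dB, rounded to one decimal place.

Apply inverse-square spreading to bring every level to the receiver, then sum 10^(L/10).
chiller: 85.0 − 20·log₁₀(14.3/1.6) = 85.0 − 19.02 = 65.98 dB.
cooling tower: 83.3 − 20·log₁₀(33.8/4.7) = 83.3 − 17.14 = 66.16 dB.
Σ 10^(L/10) = 8.093e+06 → L_total = 10·log₁₀(8.093e+06) = 69.08 dB.

69.1 dB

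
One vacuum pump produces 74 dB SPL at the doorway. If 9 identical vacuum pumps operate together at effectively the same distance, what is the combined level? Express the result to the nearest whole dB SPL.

With 9 equal, uncorrelated contributions the intensity is 9× that of one unit, giving a rise of 10·log₁₀ 9.
L_total = 74 + 10·log₁₀(9) = 74 + 9.542 = 83.54 dB SPL.

84 dB SPL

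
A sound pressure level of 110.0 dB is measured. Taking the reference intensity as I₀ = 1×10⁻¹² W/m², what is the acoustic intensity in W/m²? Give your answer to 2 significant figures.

I = I₀·10^(L/10) = 10⁻¹² × 10^(110.0/10) = 10^(-1.000).

0.10 W/m²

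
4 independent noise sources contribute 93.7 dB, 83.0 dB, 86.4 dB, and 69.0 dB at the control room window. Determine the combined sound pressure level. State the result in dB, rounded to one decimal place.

94.8 dB

For uncorrelated sources the intensities add, so convert each level to linear form, sum, and take 10·log₁₀ of the total.
Σ 10^(L/10) = 10^(93.7/10) + 10^(83.0/10) + 10^(86.4/10) + 10^(69.0/10) = 2.988e+09.
L_total = 10·log₁₀(2.988e+09) = 94.75 dB.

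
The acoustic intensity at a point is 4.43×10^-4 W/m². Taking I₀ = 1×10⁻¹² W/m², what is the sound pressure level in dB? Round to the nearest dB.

86 dB

Dividing by I₀ shifts the exponent by 12: I/I₀ = 4.43×10^8.
L = 10·(0.6464 + 8) = 86.46 dB.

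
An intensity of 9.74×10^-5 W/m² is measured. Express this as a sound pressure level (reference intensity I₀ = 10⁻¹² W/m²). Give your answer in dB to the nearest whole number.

80 dB

Dividing by I₀ shifts the exponent by 12: I/I₀ = 9.74×10^7.
L = 10·(0.9886 + 7) = 79.89 dB.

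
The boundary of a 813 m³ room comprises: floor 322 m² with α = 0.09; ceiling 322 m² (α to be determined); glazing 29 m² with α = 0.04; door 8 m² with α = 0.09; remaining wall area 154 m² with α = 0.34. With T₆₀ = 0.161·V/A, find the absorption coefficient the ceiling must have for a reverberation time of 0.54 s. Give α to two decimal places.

Required total absorption A = 0.161·813/0.54 = 242.39 m².
Absorption from the other surfaces = 322·0.09 + 29·0.04 + 8·0.09 + 154·0.34 = 83.22 m², so the ceiling must supply 159.17 m² over 322 m².
α = 159.17/322 = 0.494.

0.49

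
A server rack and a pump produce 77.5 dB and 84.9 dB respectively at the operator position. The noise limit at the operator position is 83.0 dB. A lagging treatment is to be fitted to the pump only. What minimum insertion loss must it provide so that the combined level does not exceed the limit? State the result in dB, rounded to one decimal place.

3.3 dB

Everything except the pump sums to 10^(77.5/10) = 5.623e+07 in linear terms, 77.50 dB.
To meet 83.0 dB overall, the treated pump may contribute at most 10^(83.0/10) − 5.623e+07 = 1.433e+08, i.e. 81.56 dB.
So the pump must be reduced from 84.9 to 81.56 dB: IL = 3.34 dB.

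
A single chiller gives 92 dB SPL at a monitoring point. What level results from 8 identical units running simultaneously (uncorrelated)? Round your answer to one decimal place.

With 8 equal, uncorrelated contributions the intensity is 8× that of one unit, giving a rise of 10·log₁₀ 8.
L_total = 92 + 10·log₁₀(8) = 92 + 9.031 = 101.03 dB SPL.

101.0 dB SPL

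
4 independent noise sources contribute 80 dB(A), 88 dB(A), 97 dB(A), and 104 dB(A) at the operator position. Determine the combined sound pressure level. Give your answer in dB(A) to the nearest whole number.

105 dB(A)

Incoherent sources combine by intensity addition: L_total = 10·log₁₀(Σ 10^(L_i/10)).
Σ 10^(L/10) = 10^(80/10) + 10^(88/10) + 10^(97/10) + 10^(104/10) = 3.086e+10.
L_total = 10·log₁₀(3.086e+10) = 104.89 dB(A).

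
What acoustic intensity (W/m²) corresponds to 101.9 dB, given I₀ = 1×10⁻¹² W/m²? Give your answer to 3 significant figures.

0.0155 W/m²

L = 10·log₁₀(I/I₀) ⇒ I = I₀·10^(L/10) = 10⁻¹² × 10^10.19.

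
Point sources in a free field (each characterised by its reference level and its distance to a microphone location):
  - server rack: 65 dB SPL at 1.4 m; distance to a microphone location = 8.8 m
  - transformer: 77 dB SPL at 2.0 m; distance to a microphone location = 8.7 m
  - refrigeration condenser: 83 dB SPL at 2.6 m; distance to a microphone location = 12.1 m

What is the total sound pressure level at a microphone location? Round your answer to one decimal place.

70.8 dB SPL

Propagate each source to the receiver with L = L_ref − 20·log₁₀(r/r_ref), then add intensities.
server rack: 65 − 20·log₁₀(8.8/1.4) = 65 − 15.97 = 49.03 dB SPL.
transformer: 77 − 20·log₁₀(8.7/2.0) = 77 − 12.77 = 64.23 dB SPL.
refrigeration condenser: 83 − 20·log₁₀(12.1/2.6) = 83 − 13.36 = 69.64 dB SPL.
Σ 10^(L/10) = 1.194e+07 → L_total = 10·log₁₀(1.194e+07) = 70.77 dB SPL.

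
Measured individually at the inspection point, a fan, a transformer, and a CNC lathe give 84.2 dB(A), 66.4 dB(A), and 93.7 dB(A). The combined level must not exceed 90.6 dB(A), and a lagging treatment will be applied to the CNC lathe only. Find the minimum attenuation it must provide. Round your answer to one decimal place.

Fixed contribution from the other sources: Σ 10^(L/10) = 10^(84.2/10) + 10^(66.4/10) = 2.674e+08 (84.27 dB(A)).
The limit corresponds to 10^(90.6/10) = 1.148e+09; subtracting the fixed part leaves 8.808e+08 for the CNC lathe, i.e. 89.45 dB(A).
So the CNC lathe must be reduced from 93.7 to 89.45 dB(A): IL = 4.25 dB.

4.3 dB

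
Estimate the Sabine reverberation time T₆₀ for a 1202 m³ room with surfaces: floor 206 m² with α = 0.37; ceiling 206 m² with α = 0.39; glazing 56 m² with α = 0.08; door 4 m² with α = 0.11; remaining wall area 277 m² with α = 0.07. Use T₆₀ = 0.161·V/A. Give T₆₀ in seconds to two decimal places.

Total absorption A = 206·0.37 + 206·0.39 + 56·0.08 + 4·0.11 + 277·0.07 = 180.87 m² sabins.
T₆₀ = 0.161·V/A = 0.161·1202/180.87 = 1.070 s.

1.07 s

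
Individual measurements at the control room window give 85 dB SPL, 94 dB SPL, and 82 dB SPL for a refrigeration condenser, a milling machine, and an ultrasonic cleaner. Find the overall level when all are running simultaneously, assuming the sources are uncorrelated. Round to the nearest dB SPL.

95 dB SPL

Incoherent sources combine by intensity addition: L_total = 10·log₁₀(Σ 10^(L_i/10)).
Σ 10^(L/10) = 10^(85/10) + 10^(94/10) + 10^(82/10) = 2.987e+09.
L_total = 10·log₁₀(2.987e+09) = 94.75 dB SPL.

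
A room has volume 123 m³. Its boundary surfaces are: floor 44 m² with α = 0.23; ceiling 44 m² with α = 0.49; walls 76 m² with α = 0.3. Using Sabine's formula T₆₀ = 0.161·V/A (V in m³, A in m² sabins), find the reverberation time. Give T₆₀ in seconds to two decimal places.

Total absorption A = 44·0.23 + 44·0.49 + 76·0.3 = 54.48 m² sabins.
T₆₀ = 0.161·V/A = 0.161·123/54.48 = 0.363 s.

0.36 s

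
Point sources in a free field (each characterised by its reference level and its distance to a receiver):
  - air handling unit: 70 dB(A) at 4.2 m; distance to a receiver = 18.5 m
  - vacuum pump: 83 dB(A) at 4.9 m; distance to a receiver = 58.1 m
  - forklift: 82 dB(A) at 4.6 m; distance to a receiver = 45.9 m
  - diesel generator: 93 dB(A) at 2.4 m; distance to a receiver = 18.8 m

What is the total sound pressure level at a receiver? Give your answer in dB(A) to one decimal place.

75.6 dB(A)

Apply inverse-square spreading to bring every level to the receiver, then sum 10^(L/10).
air handling unit: 70 − 20·log₁₀(18.5/4.2) = 70 − 12.88 = 57.12 dB(A).
vacuum pump: 83 − 20·log₁₀(58.1/4.9) = 83 − 21.48 = 61.52 dB(A).
forklift: 82 − 20·log₁₀(45.9/4.6) = 82 − 19.98 = 62.02 dB(A).
diesel generator: 93 − 20·log₁₀(18.8/2.4) = 93 − 17.88 = 75.12 dB(A).
Σ 10^(L/10) = 3.604e+07 → L_total = 10·log₁₀(3.604e+07) = 75.57 dB(A).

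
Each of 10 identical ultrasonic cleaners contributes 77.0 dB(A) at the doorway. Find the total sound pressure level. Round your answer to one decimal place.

87.0 dB(A)

L_total = L₁ + 10·log₁₀ N for N identical incoherent sources.
L_total = 77.0 + 10·log₁₀(10) = 77.0 + 10.000 = 87.00 dB(A).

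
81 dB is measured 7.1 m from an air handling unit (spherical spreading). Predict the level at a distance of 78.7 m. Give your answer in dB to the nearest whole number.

Spherical spreading from a point source gives a 20·log₁₀(r₂/r₁) drop.
L₂ = 81 − 20·log₁₀(78.7/7.1) = 81 − 20.894 = 60.11 dB.

60 dB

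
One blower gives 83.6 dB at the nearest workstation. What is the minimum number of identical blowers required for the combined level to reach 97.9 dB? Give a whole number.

Need L₁ + 10·log₁₀ N ≥ 97.9, i.e. log₁₀ N ≥ 1.43.
N ≥ 10^(14.3/10) = 26.915, so N = 27.

27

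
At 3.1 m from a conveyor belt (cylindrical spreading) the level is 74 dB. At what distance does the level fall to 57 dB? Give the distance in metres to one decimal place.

The 17.0 dB drop corresponds to a distance ratio of 10^(17.0/10) for a line source.
r₂ = 3.1·10^((74−57)/10) = 3.1·10^(17.0/10) = 155.37 m.

155.4 m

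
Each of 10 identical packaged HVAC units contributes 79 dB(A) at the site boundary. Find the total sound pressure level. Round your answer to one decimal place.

89.0 dB(A)

L_total = L₁ + 10·log₁₀ N for N identical incoherent sources.
L_total = 79 + 10·log₁₀(10) = 79 + 10.000 = 89.00 dB(A).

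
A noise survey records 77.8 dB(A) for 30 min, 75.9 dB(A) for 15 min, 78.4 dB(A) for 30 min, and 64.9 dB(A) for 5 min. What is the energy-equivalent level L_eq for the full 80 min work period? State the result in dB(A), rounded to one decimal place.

The energy average is taken in the linear domain: L_eq = 10·log₁₀[(Σ tᵢ·10^(Lᵢ/10))/T], T = 80 min.
Σ tᵢ·10^(Lᵢ/10) = 30·10^(77.8/10) + 15·10^(75.9/10) + 30·10^(78.4/10) + 5·10^(64.9/10) = 4.482e+09.
L_eq = 10·log₁₀(4.482e+09/80) = 77.48 dB(A).

77.5 dB(A)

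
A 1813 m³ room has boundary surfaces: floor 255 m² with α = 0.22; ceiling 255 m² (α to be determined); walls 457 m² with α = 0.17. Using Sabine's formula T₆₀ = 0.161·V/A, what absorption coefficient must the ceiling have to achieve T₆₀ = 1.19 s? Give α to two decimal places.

0.44

Required total absorption A = 0.161·1813/1.19 = 245.29 m².
Absorption from the other surfaces = 255·0.22 + 457·0.17 = 133.79 m², so the ceiling must supply 111.50 m² over 255 m².
α = 111.50/255 = 0.437.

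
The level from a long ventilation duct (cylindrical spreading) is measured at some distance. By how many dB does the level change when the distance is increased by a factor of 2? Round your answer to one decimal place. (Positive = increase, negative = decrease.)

-3.0 dB

A line source loses 3 dB per doubling of distance; generally ΔL = −10·log₁₀(r₂/r₁).
ΔL = −10·log₁₀(2) = -3.01 dB.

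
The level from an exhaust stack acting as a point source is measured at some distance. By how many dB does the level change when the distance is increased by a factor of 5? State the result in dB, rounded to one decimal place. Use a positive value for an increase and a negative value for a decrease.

-14.0 dB

With spherical spreading the level changes by −20·log₁₀(r₂/r₁).
ΔL = −20·log₁₀(5) = -13.98 dB.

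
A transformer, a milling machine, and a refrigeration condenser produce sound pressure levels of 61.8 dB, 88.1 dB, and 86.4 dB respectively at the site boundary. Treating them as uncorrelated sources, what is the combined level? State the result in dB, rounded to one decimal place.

Incoherent sources combine by intensity addition: L_total = 10·log₁₀(Σ 10^(L_i/10)).
Σ 10^(L/10) = 10^(61.8/10) + 10^(88.1/10) + 10^(86.4/10) = 1.084e+09.
L_total = 10·log₁₀(1.084e+09) = 90.35 dB.

90.3 dB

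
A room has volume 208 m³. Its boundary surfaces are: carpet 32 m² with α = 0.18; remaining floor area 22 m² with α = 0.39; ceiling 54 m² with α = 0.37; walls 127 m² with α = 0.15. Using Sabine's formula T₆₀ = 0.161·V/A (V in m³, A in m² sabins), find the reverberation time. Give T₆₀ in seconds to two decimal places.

0.63 s

Total absorption A = 32·0.18 + 22·0.39 + 54·0.37 + 127·0.15 = 53.37 m² sabins.
T₆₀ = 0.161·V/A = 0.161·208/53.37 = 0.627 s.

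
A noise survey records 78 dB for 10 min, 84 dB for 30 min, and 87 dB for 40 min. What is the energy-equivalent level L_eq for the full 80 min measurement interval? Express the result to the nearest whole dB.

L_eq = 10·log₁₀[(1/T)·Σ tᵢ·10^(Lᵢ/10)] with T = 80 min.
Σ tᵢ·10^(Lᵢ/10) = 10·10^(78/10) + 30·10^(84/10) + 40·10^(87/10) = 2.821e+10.
L_eq = 10·log₁₀(2.821e+10/80) = 85.47 dB.

85 dB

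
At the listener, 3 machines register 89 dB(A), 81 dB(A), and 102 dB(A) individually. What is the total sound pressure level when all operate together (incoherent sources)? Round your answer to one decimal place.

102.2 dB(A)

Incoherent sources combine by intensity addition: L_total = 10·log₁₀(Σ 10^(L_i/10)).
Σ 10^(L/10) = 10^(89/10) + 10^(81/10) + 10^(102/10) = 1.677e+10.
L_total = 10·log₁₀(1.677e+10) = 102.25 dB(A).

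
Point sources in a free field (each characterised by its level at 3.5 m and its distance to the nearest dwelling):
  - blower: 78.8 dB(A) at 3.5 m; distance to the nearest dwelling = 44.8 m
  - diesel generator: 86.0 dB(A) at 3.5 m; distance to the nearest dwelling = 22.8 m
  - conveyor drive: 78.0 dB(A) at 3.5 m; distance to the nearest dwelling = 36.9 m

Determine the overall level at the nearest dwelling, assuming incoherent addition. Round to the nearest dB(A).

Apply inverse-square spreading to bring every level to the receiver, then sum 10^(L/10).
blower: 78.8 − 20·log₁₀(44.8/3.5) = 78.8 − 22.14 = 56.66 dB(A).
diesel generator: 86.0 − 20·log₁₀(22.8/3.5) = 86.0 − 16.28 = 69.72 dB(A).
conveyor drive: 78.0 − 20·log₁₀(36.9/3.5) = 78.0 − 20.46 = 57.54 dB(A).
Σ 10^(L/10) = 1.041e+07 → L_total = 10·log₁₀(1.041e+07) = 70.18 dB(A).

70 dB(A)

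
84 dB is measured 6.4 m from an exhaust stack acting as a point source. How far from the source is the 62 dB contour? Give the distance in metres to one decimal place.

80.6 m

The 22.0 dB drop corresponds to a distance ratio of 10^(22.0/20) for a point source.
r₂ = 6.4·10^((84−62)/20) = 6.4·10^(22.0/20) = 80.57 m.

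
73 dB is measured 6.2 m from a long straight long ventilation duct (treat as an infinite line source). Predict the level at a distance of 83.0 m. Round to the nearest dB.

62 dB

Cylindrical spreading from a line source gives a 10·log₁₀(r₂/r₁) drop.
L₂ = 73 − 10·log₁₀(83.0/6.2) = 73 − 11.267 = 61.73 dB.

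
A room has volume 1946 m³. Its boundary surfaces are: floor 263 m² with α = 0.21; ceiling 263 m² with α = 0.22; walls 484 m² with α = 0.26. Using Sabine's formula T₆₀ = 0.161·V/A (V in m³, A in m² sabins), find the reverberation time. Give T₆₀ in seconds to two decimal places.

1.31 s

Total absorption A = 263·0.21 + 263·0.22 + 484·0.26 = 238.93 m² sabins.
T₆₀ = 0.161·V/A = 0.161·1946/238.93 = 1.311 s.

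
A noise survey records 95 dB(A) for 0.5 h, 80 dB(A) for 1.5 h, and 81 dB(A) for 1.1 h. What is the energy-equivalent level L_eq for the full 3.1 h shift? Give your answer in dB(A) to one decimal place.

The energy average is taken in the linear domain: L_eq = 10·log₁₀[(Σ tᵢ·10^(Lᵢ/10))/T], T = 3.1 h.
Σ tᵢ·10^(Lᵢ/10) = 0.5·10^(95/10) + 1.5·10^(80/10) + 1.1·10^(81/10) = 1.870e+09.
L_eq = 10·log₁₀(1.870e+09/3.1) = 87.80 dB(A).

87.8 dB(A)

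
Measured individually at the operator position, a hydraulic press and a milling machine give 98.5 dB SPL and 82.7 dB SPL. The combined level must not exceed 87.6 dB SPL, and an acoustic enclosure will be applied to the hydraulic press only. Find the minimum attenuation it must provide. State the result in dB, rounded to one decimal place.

Everything except the hydraulic press sums to 10^(82.7/10) = 1.862e+08 in linear terms, 82.70 dB SPL.
To meet 87.6 dB SPL overall, the treated hydraulic press may contribute at most 10^(87.6/10) − 1.862e+08 = 3.892e+08, i.e. 85.90 dB SPL.
Required insertion loss = 98.5 − 85.90 = 12.60 dB.

12.6 dB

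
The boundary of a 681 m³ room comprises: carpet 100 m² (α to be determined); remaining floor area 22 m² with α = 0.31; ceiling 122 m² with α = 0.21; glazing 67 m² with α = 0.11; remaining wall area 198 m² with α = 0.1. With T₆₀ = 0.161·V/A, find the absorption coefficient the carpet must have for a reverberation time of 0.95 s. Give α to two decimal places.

0.56

From T₆₀ = 0.161·V/A, the target T₆₀ = 0.95 s needs A = 0.161·681/0.95 = 115.41 m².
Absorption from the other surfaces = 22·0.31 + 122·0.21 + 67·0.11 + 198·0.1 = 59.61 m², so the carpet must supply 55.80 m² over 100 m².
α = 55.80/100 = 0.558.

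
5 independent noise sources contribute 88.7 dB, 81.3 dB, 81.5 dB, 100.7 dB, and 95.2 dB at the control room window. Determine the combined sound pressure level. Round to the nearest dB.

For uncorrelated sources the intensities add, so convert each level to linear form, sum, and take 10·log₁₀ of the total.
Σ 10^(L/10) = 10^(88.7/10) + 10^(81.3/10) + 10^(81.5/10) + 10^(100.7/10) + 10^(95.2/10) = 1.608e+10.
L_total = 10·log₁₀(1.608e+10) = 102.06 dB.

102 dB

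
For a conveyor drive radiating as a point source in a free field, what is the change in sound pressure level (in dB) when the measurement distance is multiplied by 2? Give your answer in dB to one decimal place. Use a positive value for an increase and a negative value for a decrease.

A point source loses 6 dB per doubling of distance; generally ΔL = −20·log₁₀(r₂/r₁).
ΔL = −20·log₁₀(2) = -6.02 dB.

-6.0 dB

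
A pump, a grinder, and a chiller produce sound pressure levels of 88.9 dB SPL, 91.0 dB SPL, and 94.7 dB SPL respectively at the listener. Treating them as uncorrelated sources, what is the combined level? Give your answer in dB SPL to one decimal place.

Incoherent sources combine by intensity addition: L_total = 10·log₁₀(Σ 10^(L_i/10)).
Σ 10^(L/10) = 10^(88.9/10) + 10^(91.0/10) + 10^(94.7/10) = 4.986e+09.
L_total = 10·log₁₀(4.986e+09) = 96.98 dB SPL.

97.0 dB SPL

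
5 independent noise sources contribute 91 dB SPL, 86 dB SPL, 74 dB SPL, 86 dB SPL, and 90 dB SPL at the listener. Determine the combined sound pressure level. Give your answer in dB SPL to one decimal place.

94.9 dB SPL

Incoherent sources combine by intensity addition: L_total = 10·log₁₀(Σ 10^(L_i/10)).
Σ 10^(L/10) = 10^(91/10) + 10^(86/10) + 10^(74/10) + 10^(86/10) + 10^(90/10) = 3.080e+09.
L_total = 10·log₁₀(3.080e+09) = 94.89 dB SPL.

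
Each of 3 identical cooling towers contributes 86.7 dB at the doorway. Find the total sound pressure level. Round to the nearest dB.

N identical incoherent sources raise the level by 10·log₁₀ N.
L_total = 86.7 + 10·log₁₀(3) = 86.7 + 4.771 = 91.47 dB.

91 dB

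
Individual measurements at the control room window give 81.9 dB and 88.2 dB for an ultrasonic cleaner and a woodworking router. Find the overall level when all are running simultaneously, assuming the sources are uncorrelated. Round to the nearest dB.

For uncorrelated sources the intensities add, so convert each level to linear form, sum, and take 10·log₁₀ of the total.
Σ 10^(L/10) = 10^(81.9/10) + 10^(88.2/10) = 8.156e+08.
L_total = 10·log₁₀(8.156e+08) = 89.11 dB.

89 dB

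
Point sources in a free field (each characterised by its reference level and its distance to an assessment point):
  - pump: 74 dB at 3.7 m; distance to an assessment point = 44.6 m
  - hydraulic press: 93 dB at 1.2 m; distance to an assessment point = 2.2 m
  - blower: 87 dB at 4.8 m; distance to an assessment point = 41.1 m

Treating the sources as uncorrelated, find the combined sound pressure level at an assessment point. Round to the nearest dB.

First find each source's level at the receiver (point-source: −20·log₁₀(r/r_ref)), then combine on an intensity basis.
pump: 74 − 20·log₁₀(44.6/3.7) = 74 − 21.62 = 52.38 dB.
hydraulic press: 93 − 20·log₁₀(2.2/1.2) = 93 − 5.26 = 87.74 dB.
blower: 87 − 20·log₁₀(41.1/4.8) = 87 − 18.65 = 68.35 dB.
Σ 10^(L/10) = 6.006e+08 → L_total = 10·log₁₀(6.006e+08) = 87.79 dB.

88 dB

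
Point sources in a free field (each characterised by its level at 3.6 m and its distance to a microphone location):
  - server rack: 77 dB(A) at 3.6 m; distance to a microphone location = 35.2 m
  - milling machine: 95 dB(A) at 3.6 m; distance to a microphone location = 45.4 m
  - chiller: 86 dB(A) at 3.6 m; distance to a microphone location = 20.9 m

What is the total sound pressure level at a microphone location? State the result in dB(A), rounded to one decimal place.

75.1 dB(A)

Apply inverse-square spreading to bring every level to the receiver, then sum 10^(L/10).
server rack: 77 − 20·log₁₀(35.2/3.6) = 77 − 19.80 = 57.20 dB(A).
milling machine: 95 − 20·log₁₀(45.4/3.6) = 95 − 22.02 = 72.98 dB(A).
chiller: 86 − 20·log₁₀(20.9/3.6) = 86 − 15.28 = 70.72 dB(A).
Σ 10^(L/10) = 3.222e+07 → L_total = 10·log₁₀(3.222e+07) = 75.08 dB(A).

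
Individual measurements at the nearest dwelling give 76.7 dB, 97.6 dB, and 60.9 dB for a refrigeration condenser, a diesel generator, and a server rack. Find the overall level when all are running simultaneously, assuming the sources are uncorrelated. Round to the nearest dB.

98 dB

Incoherent sources combine by intensity addition: L_total = 10·log₁₀(Σ 10^(L_i/10)).
Σ 10^(L/10) = 10^(76.7/10) + 10^(97.6/10) + 10^(60.9/10) = 5.802e+09.
L_total = 10·log₁₀(5.802e+09) = 97.64 dB.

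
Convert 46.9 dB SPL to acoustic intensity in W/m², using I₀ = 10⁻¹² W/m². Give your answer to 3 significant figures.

4.90e-08 W/m²

I = I₀·10^(L/10) = 10⁻¹² × 10^(46.9/10) = 10^(-7.310).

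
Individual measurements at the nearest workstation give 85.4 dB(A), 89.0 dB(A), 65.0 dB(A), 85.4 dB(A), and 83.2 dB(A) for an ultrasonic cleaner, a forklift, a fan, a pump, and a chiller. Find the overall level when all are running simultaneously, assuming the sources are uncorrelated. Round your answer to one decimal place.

92.3 dB(A)

For uncorrelated sources the intensities add, so convert each level to linear form, sum, and take 10·log₁₀ of the total.
Σ 10^(L/10) = 10^(85.4/10) + 10^(89.0/10) + 10^(65.0/10) + 10^(85.4/10) + 10^(83.2/10) = 1.700e+09.
L_total = 10·log₁₀(1.700e+09) = 92.30 dB(A).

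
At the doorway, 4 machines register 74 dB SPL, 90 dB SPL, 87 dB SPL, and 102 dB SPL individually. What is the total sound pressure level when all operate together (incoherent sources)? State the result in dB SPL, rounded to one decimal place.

For uncorrelated sources the intensities add, so convert each level to linear form, sum, and take 10·log₁₀ of the total.
Σ 10^(L/10) = 10^(74/10) + 10^(90/10) + 10^(87/10) + 10^(102/10) = 1.738e+10.
L_total = 10·log₁₀(1.738e+10) = 102.40 dB SPL.

102.4 dB SPL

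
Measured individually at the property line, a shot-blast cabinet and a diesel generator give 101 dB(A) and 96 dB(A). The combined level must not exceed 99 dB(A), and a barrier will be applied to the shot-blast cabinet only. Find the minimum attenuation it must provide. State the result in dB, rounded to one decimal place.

5.0 dB

The untreated sources together contribute 10^(96/10) = 3.981e+09, i.e. 96.00 dB(A).
The limit corresponds to 10^(99/10) = 7.943e+09; subtracting the fixed part leaves 3.962e+09 for the shot-blast cabinet, i.e. 95.98 dB(A).
So the shot-blast cabinet must be reduced from 101 to 95.98 dB(A): IL = 5.02 dB.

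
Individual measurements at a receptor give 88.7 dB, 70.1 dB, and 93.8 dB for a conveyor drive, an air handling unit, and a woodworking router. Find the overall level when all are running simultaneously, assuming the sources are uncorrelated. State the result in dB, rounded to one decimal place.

95.0 dB

For uncorrelated sources the intensities add, so convert each level to linear form, sum, and take 10·log₁₀ of the total.
Σ 10^(L/10) = 10^(88.7/10) + 10^(70.1/10) + 10^(93.8/10) = 3.150e+09.
L_total = 10·log₁₀(3.150e+09) = 94.98 dB.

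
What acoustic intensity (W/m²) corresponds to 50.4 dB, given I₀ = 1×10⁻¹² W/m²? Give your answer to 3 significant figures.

I = I₀·10^(L/10) = 10⁻¹² × 10^(50.4/10) = 10^(-6.960).

1.10e-07 W/m²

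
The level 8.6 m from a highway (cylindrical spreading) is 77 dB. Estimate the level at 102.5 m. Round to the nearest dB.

66 dB

Cylindrical spreading from a line source gives a 10·log₁₀(r₂/r₁) drop.
L₂ = 77 − 10·log₁₀(102.5/8.6) = 77 − 10.762 = 66.24 dB.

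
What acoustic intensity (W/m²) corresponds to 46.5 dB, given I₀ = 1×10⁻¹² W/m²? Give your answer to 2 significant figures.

4.5e-08 W/m²

I = I₀·10^(L/10) = 10⁻¹² × 10^(46.5/10) = 10^(-7.350).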